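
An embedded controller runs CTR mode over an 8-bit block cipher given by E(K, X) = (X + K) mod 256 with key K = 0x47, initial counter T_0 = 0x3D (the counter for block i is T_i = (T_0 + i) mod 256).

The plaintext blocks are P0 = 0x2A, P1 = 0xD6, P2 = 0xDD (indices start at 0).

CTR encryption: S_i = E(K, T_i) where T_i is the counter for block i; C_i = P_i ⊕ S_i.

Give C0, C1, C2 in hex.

C0: T = 0x3D, S = E(K, T) = 0x84; 0x2A ⊕ 0x84 = 0xAE.
C1: T = 0x3E, S = E(K, T) = 0x85; 0xD6 ⊕ 0x85 = 0x53.
C2: T = 0x3F, S = E(K, T) = 0x86; 0xDD ⊕ 0x86 = 0x5B.

C0 = 0xAE, C1 = 0x53, C2 = 0x5B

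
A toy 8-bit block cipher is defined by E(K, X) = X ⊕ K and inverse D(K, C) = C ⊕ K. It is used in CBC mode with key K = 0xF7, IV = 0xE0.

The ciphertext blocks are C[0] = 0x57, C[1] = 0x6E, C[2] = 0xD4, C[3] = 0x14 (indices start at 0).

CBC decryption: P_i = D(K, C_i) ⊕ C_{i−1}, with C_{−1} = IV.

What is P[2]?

P[2] = 0x4D

P[2]: D(K, 0xD4) = 0x23; 0x23 ⊕ 0x6E = 0x4D.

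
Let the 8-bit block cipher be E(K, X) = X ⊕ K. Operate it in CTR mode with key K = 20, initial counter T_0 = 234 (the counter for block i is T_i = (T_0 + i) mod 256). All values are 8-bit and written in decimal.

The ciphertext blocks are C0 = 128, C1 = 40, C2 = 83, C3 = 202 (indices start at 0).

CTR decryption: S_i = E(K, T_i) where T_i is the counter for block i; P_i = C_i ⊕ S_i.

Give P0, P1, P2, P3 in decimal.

P0 = 126, P1 = 215, P2 = 171, P3 = 51

P0: T = 234, S = E(K, T) = 254; 128 ⊕ 254 = 126.
P1: T = 235, S = E(K, T) = 255; 40 ⊕ 255 = 215.
P2: T = 236, S = E(K, T) = 248; 83 ⊕ 248 = 171.
P3: T = 237, S = E(K, T) = 249; 202 ⊕ 249 = 51.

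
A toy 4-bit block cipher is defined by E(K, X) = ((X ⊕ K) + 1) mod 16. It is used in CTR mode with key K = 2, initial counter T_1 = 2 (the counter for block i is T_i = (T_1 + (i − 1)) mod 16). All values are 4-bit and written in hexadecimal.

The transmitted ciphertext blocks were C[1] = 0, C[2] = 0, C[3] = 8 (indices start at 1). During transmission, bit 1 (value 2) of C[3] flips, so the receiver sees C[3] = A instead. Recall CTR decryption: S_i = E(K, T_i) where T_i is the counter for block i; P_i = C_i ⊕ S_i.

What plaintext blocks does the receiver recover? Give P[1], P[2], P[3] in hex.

P[1] = 1, P[2] = 2, P[3] = D

Only C[3] changed, to A. In CTR, a change in C_i flips the same bit in P_i only; the keystream is unaffected. Decrypting the received ciphertext:
P[1]: T = 2, S = E(K, T) = 1; 0 ⊕ 1 = 1.
P[2]: T = 3, S = E(K, T) = 2; 0 ⊕ 2 = 2.
P[3]: T = 4, S = E(K, T) = 7; A ⊕ 7 = D.
Blocks that differ from the original plaintext: P[3].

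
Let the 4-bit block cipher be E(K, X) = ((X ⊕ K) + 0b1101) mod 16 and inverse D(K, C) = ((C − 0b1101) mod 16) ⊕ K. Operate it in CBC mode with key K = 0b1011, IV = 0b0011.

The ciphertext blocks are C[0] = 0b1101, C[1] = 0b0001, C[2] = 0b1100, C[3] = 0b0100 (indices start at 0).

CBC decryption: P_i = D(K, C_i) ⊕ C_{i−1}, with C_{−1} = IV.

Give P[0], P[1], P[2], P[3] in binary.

P[0] = 0b1000, P[1] = 0b0010, P[2] = 0b0101, P[3] = 0b0000

P[0]: D(K, 0b1101) = 0b1011; 0b1011 ⊕ 0b0011 = 0b1000.
P[1]: D(K, 0b0001) = 0b1111; 0b1111 ⊕ 0b1101 = 0b0010.
P[2]: D(K, 0b1100) = 0b0100; 0b0100 ⊕ 0b0001 = 0b0101.
P[3]: D(K, 0b0100) = 0b1100; 0b1100 ⊕ 0b1100 = 0b0000.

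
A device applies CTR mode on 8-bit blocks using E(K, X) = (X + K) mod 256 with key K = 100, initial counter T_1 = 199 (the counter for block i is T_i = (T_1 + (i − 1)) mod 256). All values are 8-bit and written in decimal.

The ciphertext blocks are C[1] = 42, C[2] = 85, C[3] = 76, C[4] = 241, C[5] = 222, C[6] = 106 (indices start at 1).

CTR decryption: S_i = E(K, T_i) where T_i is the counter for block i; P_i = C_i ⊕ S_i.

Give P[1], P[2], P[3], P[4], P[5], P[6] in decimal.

P[1] = 1, P[2] = 121, P[3] = 97, P[4] = 223, P[5] = 241, P[6] = 90

P[1]: T = 199, S = E(K, T) = 43; 42 ⊕ 43 = 1.
P[2]: T = 200, S = E(K, T) = 44; 85 ⊕ 44 = 121.
P[3]: T = 201, S = E(K, T) = 45; 76 ⊕ 45 = 97.
P[4]: T = 202, S = E(K, T) = 46; 241 ⊕ 46 = 223.
P[5]: T = 203, S = E(K, T) = 47; 222 ⊕ 47 = 241.
P[6]: T = 204, S = E(K, T) = 48; 106 ⊕ 48 = 90.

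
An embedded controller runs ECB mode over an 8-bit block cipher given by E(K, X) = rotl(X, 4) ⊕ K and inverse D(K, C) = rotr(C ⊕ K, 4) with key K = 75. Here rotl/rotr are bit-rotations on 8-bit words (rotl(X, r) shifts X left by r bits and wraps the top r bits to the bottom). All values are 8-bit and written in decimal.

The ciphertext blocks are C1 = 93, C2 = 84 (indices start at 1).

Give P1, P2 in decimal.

ECB decryption: P_i = D(K, C_i).
P1: D(K, 93) = 97.
P2: D(K, 84) = 241.

P1 = 97, P2 = 241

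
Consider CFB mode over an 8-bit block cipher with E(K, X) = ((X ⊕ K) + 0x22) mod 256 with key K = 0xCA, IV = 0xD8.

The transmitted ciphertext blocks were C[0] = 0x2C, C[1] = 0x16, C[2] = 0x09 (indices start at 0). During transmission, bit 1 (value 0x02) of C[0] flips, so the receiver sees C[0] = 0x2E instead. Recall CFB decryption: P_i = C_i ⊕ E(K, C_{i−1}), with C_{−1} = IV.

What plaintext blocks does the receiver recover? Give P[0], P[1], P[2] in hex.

P[0] = 0x1A, P[1] = 0x10, P[2] = 0xF7

Only C[0] changed, to 0x2E. In CFB, a change in C_i flips the same bit in P_i and garbles P_{i+1}. Decrypting the received ciphertext:
P[0]: E(K, 0xD8) = 0x34; 0x2E ⊕ 0x34 = 0x1A.
P[1]: E(K, 0x2E) = 0x06; 0x16 ⊕ 0x06 = 0x10.
P[2]: E(K, 0x16) = 0xFE; 0x09 ⊕ 0xFE = 0xF7.
Blocks that differ from the original plaintext: P[0], P[1].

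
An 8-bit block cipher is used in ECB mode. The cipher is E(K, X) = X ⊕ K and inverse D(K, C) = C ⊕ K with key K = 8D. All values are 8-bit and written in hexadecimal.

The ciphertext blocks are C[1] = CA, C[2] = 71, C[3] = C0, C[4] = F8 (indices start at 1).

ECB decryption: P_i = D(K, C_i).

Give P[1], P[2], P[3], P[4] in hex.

P[1] = 47, P[2] = FC, P[3] = 4D, P[4] = 75

P[1]: D(K, CA) = 47.
P[2]: D(K, 71) = FC.
P[3]: D(K, C0) = 4D.
P[4]: D(K, F8) = 75.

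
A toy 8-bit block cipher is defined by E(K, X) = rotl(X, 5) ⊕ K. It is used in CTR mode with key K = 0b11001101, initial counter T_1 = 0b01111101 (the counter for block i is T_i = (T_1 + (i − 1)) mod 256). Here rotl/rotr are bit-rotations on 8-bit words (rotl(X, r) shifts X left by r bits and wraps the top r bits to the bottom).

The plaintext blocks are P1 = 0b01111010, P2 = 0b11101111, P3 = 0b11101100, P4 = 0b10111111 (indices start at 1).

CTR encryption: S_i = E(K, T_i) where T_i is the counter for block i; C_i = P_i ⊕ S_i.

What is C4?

C1: T = 0b01111101, S = E(K, T) = 0b01100010; 0b01111010 ⊕ 0b01100010 = 0b00011000.
C2: T = 0b01111110, S = E(K, T) = 0b00000010; 0b11101111 ⊕ 0b00000010 = 0b11101101.
C3: T = 0b01111111, S = E(K, T) = 0b00100010; 0b11101100 ⊕ 0b00100010 = 0b11001110.
C4: T = 0b10000000, S = E(K, T) = 0b11011101; 0b10111111 ⊕ 0b11011101 = 0b01100010.

C4 = 0b01100010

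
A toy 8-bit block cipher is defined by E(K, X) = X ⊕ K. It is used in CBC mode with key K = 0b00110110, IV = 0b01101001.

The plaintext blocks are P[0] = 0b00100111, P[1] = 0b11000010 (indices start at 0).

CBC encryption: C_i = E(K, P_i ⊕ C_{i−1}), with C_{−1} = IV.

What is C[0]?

C[0] = 0b01111000

C[0]: P[0] ⊕ 0b01101001 = 0b01001110; E(K, 0b01001110) = 0b01111000.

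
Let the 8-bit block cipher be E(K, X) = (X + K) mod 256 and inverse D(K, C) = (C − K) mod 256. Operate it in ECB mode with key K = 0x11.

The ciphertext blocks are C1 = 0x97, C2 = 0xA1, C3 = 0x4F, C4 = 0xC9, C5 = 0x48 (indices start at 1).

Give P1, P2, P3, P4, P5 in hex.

ECB decryption: P_i = D(K, C_i).
P1: D(K, 0x97) = 0x86.
P2: D(K, 0xA1) = 0x90.
P3: D(K, 0x4F) = 0x3E.
P4: D(K, 0xC9) = 0xB8.
P5: D(K, 0x48) = 0x37.

P1 = 0x86, P2 = 0x90, P3 = 0x3E, P4 = 0xB8, P5 = 0x37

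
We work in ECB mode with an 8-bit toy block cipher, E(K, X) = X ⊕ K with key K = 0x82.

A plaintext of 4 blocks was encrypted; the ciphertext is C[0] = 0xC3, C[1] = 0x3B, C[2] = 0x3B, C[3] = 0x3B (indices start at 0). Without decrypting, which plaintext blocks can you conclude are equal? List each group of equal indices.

P[1] = P[2] = P[3]

ECB encrypts each block independently with the same key, so equal ciphertext blocks imply equal plaintext blocks.
C[1] = C[2] = C[3] = 0x3B, so P[1] = P[2] = P[3].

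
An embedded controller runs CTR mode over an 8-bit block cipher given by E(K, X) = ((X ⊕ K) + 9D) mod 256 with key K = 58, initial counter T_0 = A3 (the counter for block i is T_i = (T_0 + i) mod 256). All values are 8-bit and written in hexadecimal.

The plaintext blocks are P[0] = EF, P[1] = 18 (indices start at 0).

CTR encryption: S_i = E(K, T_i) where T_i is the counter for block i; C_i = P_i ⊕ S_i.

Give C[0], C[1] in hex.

C[0]: T = A3, S = E(K, T) = 98; EF ⊕ 98 = 77.
C[1]: T = A4, S = E(K, T) = 99; 18 ⊕ 99 = 81.

C[0] = 77, C[1] = 81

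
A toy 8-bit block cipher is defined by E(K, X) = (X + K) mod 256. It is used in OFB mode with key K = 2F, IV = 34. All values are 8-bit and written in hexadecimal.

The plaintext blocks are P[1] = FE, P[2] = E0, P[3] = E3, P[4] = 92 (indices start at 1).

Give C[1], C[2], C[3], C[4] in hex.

OFB encryption: S_i = E(K, S_{i−1}) with S_{0} = IV; C_i = P_i ⊕ S_i.
C[1]: S = E(K, 34) = 63; FE ⊕ 63 = 9D.
C[2]: S = E(K, 63) = 92; E0 ⊕ 92 = 72.
C[3]: S = E(K, 92) = C1; E3 ⊕ C1 = 22.
C[4]: S = E(K, C1) = F0; 92 ⊕ F0 = 62.

C[1] = 9D, C[2] = 72, C[3] = 22, C[4] = 62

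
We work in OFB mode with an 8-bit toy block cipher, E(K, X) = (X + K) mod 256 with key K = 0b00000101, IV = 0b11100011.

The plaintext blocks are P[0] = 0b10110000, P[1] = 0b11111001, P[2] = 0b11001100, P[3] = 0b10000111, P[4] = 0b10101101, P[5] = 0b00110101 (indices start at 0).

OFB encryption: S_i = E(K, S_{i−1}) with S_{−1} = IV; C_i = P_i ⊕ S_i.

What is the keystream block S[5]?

C[0]: S = E(K, 0b11100011) = 0b11101000; 0b10110000 ⊕ 0b11101000 = 0b01011000.
C[1]: S = E(K, 0b11101000) = 0b11101101; 0b11111001 ⊕ 0b11101101 = 0b00010100.
C[2]: S = E(K, 0b11101101) = 0b11110010; 0b11001100 ⊕ 0b11110010 = 0b00111110.
C[3]: S = E(K, 0b11110010) = 0b11110111; 0b10000111 ⊕ 0b11110111 = 0b01110000.
C[4]: S = E(K, 0b11110111) = 0b11111100; 0b10101101 ⊕ 0b11111100 = 0b01010001.
C[5]: S = E(K, 0b11111100) = 0b00000001; 0b00110101 ⊕ 0b00000001 = 0b00110100.
So S[5] = 0b00000001.

0b00000001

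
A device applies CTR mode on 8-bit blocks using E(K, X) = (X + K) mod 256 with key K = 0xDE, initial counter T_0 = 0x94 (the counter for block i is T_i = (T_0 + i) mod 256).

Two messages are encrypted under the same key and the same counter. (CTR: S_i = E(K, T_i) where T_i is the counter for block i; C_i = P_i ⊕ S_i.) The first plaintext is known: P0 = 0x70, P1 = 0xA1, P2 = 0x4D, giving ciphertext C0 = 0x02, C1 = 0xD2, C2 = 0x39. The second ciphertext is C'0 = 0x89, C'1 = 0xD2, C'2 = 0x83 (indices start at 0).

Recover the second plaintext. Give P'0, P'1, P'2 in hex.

P'0 = 0xFB, P'1 = 0xA1, P'2 = 0xF7

In CTR with a reused counter, both messages share the same keystream S_i, so C_i ⊕ C'_i = P_i ⊕ P'_i and thus P'_i = P_i ⊕ C_i ⊕ C'_i.
P'0: 0x70 ⊕ 0x02 ⊕ 0x89 = 0xFB.
P'1: 0xA1 ⊕ 0xD2 ⊕ 0xD2 = 0xA1.
P'2: 0x4D ⊕ 0x39 ⊕ 0x83 = 0xF7.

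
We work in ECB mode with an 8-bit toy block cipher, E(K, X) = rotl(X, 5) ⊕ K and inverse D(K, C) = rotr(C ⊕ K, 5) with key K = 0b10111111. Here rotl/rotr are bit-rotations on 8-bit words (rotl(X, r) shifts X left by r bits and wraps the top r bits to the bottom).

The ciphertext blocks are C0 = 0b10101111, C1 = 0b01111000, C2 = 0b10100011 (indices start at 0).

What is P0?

P0 = 0b10000000

ECB decryption: P_i = D(K, C_i).
P0: D(K, 0b10101111) = 0b10000000.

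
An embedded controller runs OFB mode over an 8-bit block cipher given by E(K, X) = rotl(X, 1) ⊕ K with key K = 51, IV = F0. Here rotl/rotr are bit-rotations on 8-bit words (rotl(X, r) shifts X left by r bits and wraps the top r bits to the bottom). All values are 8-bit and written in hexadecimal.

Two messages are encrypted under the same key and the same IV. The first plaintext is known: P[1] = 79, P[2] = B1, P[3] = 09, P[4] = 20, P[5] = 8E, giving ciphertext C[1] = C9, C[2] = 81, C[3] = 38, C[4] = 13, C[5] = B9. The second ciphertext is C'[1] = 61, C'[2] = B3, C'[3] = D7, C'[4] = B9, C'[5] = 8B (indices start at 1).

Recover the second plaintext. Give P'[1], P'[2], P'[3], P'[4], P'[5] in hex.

In OFB with a reused IV, both messages share the same keystream S_i, so C_i ⊕ C'_i = P_i ⊕ P'_i and thus P'_i = P_i ⊕ C_i ⊕ C'_i.
P'[1]: 79 ⊕ C9 ⊕ 61 = D1.
P'[2]: B1 ⊕ 81 ⊕ B3 = 83.
P'[3]: 09 ⊕ 38 ⊕ D7 = E6.
P'[4]: 20 ⊕ 13 ⊕ B9 = 8A.
P'[5]: 8E ⊕ B9 ⊕ 8B = BC.

P'[1] = D1, P'[2] = 83, P'[3] = E6, P'[4] = 8A, P'[5] = BC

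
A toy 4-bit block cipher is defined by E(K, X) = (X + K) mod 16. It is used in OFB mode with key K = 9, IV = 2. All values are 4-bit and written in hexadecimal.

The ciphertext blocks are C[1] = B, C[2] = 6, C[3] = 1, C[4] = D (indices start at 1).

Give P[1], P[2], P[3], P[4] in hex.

P[1] = 0, P[2] = 2, P[3] = C, P[4] = B

OFB decryption: S_i = E(K, S_{i−1}) with S_{0} = IV; P_i = C_i ⊕ S_i.
P[1]: S = E(K, 2) = B; B ⊕ B = 0.
P[2]: S = E(K, B) = 4; 6 ⊕ 4 = 2.
P[3]: S = E(K, 4) = D; 1 ⊕ D = C.
P[4]: S = E(K, D) = 6; D ⊕ 6 = B.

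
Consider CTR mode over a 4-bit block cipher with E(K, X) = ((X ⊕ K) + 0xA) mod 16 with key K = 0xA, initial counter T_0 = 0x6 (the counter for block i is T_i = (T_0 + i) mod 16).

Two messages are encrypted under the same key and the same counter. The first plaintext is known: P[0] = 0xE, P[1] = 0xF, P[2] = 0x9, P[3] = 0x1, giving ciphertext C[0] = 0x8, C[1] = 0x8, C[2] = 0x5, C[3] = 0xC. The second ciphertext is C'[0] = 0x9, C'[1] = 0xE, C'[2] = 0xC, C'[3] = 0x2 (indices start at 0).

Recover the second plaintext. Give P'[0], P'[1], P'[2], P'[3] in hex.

P'[0] = 0xF, P'[1] = 0x9, P'[2] = 0x0, P'[3] = 0xF

In CTR with a reused counter, both messages share the same keystream S_i, so C_i ⊕ C'_i = P_i ⊕ P'_i and thus P'_i = P_i ⊕ C_i ⊕ C'_i.
P'[0]: 0xE ⊕ 0x8 ⊕ 0x9 = 0xF.
P'[1]: 0xF ⊕ 0x8 ⊕ 0xE = 0x9.
P'[2]: 0x9 ⊕ 0x5 ⊕ 0xC = 0x0.
P'[3]: 0x1 ⊕ 0xC ⊕ 0x2 = 0xF.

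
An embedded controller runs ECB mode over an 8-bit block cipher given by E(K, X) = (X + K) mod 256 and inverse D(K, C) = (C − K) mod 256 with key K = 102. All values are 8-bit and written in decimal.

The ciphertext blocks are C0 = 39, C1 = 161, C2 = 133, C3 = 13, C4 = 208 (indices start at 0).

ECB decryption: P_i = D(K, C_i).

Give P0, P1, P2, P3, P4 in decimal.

P0: D(K, 39) = 193.
P1: D(K, 161) = 59.
P2: D(K, 133) = 31.
P3: D(K, 13) = 167.
P4: D(K, 208) = 106.

P0 = 193, P1 = 59, P2 = 31, P3 = 167, P4 = 106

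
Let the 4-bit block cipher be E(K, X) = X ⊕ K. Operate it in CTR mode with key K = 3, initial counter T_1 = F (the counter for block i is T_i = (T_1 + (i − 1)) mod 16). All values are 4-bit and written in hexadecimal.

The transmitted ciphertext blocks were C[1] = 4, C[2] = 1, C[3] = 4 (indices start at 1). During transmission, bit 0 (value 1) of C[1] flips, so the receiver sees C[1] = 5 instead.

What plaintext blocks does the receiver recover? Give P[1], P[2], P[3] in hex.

P[1] = 9, P[2] = 2, P[3] = 6

CTR decryption: S_i = E(K, T_i) where T_i is the counter for block i; P_i = C_i ⊕ S_i.
Only C[1] changed, to 5. In CTR, a change in C_i flips the same bit in P_i only; the keystream is unaffected. Decrypting the received ciphertext:
P[1]: T = F, S = E(K, T) = C; 5 ⊕ C = 9.
P[2]: T = 0, S = E(K, T) = 3; 1 ⊕ 3 = 2.
P[3]: T = 1, S = E(K, T) = 2; 4 ⊕ 2 = 6.
Blocks that differ from the original plaintext: P[1].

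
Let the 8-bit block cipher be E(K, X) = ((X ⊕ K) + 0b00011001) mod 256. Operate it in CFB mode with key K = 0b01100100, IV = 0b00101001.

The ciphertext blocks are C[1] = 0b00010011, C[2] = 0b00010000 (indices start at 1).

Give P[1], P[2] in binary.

P[1] = 0b01110101, P[2] = 0b10000000

CFB decryption: P_i = C_i ⊕ E(K, C_{i−1}), with C_{0} = IV.
P[1]: E(K, 0b00101001) = 0b01100110; 0b00010011 ⊕ 0b01100110 = 0b01110101.
P[2]: E(K, 0b00010011) = 0b10010000; 0b00010000 ⊕ 0b10010000 = 0b10000000.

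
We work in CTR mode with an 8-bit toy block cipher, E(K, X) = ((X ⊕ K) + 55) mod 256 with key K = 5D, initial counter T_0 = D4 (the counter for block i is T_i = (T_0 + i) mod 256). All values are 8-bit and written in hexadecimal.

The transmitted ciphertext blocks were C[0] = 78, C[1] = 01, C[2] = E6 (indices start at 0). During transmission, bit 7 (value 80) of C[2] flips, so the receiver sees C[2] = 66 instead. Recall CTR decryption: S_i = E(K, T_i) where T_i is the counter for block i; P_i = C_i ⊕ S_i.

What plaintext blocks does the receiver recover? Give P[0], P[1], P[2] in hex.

P[0] = A6, P[1] = DC, P[2] = 86

Only C[2] changed, to 66. In CTR, a change in C_i flips the same bit in P_i only; the keystream is unaffected. Decrypting the received ciphertext:
P[0]: T = D4, S = E(K, T) = DE; 78 ⊕ DE = A6.
P[1]: T = D5, S = E(K, T) = DD; 01 ⊕ DD = DC.
P[2]: T = D6, S = E(K, T) = E0; 66 ⊕ E0 = 86.
Blocks that differ from the original plaintext: P[2].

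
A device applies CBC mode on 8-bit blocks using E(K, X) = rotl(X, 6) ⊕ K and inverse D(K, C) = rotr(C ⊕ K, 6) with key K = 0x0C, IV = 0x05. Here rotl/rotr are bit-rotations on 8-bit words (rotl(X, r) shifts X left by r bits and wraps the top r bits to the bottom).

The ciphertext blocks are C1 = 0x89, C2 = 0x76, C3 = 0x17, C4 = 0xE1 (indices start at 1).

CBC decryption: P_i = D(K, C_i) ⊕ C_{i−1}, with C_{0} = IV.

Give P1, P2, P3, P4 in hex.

P1: D(K, 0x89) = 0x16; 0x16 ⊕ 0x05 = 0x13.
P2: D(K, 0x76) = 0xE9; 0xE9 ⊕ 0x89 = 0x60.
P3: D(K, 0x17) = 0x6C; 0x6C ⊕ 0x76 = 0x1A.
P4: D(K, 0xE1) = 0xB7; 0xB7 ⊕ 0x17 = 0xA0.

P1 = 0x13, P2 = 0x60, P3 = 0x1A, P4 = 0xA0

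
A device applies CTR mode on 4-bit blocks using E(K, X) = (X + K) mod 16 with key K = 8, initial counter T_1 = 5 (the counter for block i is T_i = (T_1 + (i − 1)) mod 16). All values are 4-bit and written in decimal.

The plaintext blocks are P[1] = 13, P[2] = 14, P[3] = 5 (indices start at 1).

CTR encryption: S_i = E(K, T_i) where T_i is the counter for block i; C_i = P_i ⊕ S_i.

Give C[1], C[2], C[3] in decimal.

C[1]: T = 5, S = E(K, T) = 13; 13 ⊕ 13 = 0.
C[2]: T = 6, S = E(K, T) = 14; 14 ⊕ 14 = 0.
C[3]: T = 7, S = E(K, T) = 15; 5 ⊕ 15 = 10.

C[1] = 0, C[2] = 0, C[3] = 10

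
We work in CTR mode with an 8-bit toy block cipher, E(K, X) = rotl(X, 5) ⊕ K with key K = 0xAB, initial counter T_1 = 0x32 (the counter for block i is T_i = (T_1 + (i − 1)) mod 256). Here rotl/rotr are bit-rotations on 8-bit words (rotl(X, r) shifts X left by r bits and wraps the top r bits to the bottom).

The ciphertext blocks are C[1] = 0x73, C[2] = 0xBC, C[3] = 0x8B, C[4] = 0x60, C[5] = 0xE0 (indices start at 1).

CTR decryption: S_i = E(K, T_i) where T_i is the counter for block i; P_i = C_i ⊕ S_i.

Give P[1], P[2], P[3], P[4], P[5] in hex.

P[1]: T = 0x32, S = E(K, T) = 0xED; 0x73 ⊕ 0xED = 0x9E.
P[2]: T = 0x33, S = E(K, T) = 0xCD; 0xBC ⊕ 0xCD = 0x71.
P[3]: T = 0x34, S = E(K, T) = 0x2D; 0x8B ⊕ 0x2D = 0xA6.
P[4]: T = 0x35, S = E(K, T) = 0x0D; 0x60 ⊕ 0x0D = 0x6D.
P[5]: T = 0x36, S = E(K, T) = 0x6D; 0xE0 ⊕ 0x6D = 0x8D.

P[1] = 0x9E, P[2] = 0x71, P[3] = 0xA6, P[4] = 0x6D, P[5] = 0x8D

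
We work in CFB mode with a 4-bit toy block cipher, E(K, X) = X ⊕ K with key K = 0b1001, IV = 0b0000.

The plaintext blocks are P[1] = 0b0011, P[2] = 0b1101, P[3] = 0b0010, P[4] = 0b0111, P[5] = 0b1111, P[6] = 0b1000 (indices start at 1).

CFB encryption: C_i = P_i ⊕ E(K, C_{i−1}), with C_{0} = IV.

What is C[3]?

C[3] = 0b0101

C[1]: E(K, 0b0000) = 0b1001; 0b0011 ⊕ 0b1001 = 0b1010.
C[2]: E(K, 0b1010) = 0b0011; 0b1101 ⊕ 0b0011 = 0b1110.
C[3]: E(K, 0b1110) = 0b0111; 0b0010 ⊕ 0b0111 = 0b0101.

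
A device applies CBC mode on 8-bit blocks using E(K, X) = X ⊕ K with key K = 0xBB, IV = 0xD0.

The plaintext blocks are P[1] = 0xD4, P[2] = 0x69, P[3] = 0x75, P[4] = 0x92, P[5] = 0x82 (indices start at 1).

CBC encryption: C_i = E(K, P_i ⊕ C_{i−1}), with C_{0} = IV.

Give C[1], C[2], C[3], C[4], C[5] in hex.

C[1]: P[1] ⊕ 0xD0 = 0x04; E(K, 0x04) = 0xBF.
C[2]: P[2] ⊕ 0xBF = 0xD6; E(K, 0xD6) = 0x6D.
C[3]: P[3] ⊕ 0x6D = 0x18; E(K, 0x18) = 0xA3.
C[4]: P[4] ⊕ 0xA3 = 0x31; E(K, 0x31) = 0x8A.
C[5]: P[5] ⊕ 0x8A = 0x08; E(K, 0x08) = 0xB3.

C[1] = 0xBF, C[2] = 0x6D, C[3] = 0xA3, C[4] = 0x8A, C[5] = 0xB3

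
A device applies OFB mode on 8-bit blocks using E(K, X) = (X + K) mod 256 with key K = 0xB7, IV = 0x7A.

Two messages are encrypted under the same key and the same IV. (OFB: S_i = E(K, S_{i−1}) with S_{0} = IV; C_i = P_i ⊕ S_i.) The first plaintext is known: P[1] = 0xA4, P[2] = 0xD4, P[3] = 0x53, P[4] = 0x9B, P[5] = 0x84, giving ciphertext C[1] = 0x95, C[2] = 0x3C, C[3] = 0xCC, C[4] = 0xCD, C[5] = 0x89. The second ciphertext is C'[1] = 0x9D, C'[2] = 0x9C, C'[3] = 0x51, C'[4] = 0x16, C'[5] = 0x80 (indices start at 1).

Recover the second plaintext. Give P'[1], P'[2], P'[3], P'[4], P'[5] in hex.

P'[1] = 0xAC, P'[2] = 0x74, P'[3] = 0xCE, P'[4] = 0x40, P'[5] = 0x8D

In OFB with a reused IV, both messages share the same keystream S_i, so C_i ⊕ C'_i = P_i ⊕ P'_i and thus P'_i = P_i ⊕ C_i ⊕ C'_i.
P'[1]: 0xA4 ⊕ 0x95 ⊕ 0x9D = 0xAC.
P'[2]: 0xD4 ⊕ 0x3C ⊕ 0x9C = 0x74.
P'[3]: 0x53 ⊕ 0xCC ⊕ 0x51 = 0xCE.
P'[4]: 0x9B ⊕ 0xCD ⊕ 0x16 = 0x40.
P'[5]: 0x84 ⊕ 0x89 ⊕ 0x80 = 0x8D.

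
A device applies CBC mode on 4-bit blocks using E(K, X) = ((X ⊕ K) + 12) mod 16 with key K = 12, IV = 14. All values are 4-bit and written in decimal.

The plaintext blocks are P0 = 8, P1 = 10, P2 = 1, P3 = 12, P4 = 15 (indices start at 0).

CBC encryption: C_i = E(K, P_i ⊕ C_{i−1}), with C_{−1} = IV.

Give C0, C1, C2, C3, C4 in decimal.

C0 = 6, C1 = 12, C2 = 13, C3 = 9, C4 = 6

C0: P0 ⊕ 14 = 6; E(K, 6) = 6.
C1: P1 ⊕ 6 = 12; E(K, 12) = 12.
C2: P2 ⊕ 12 = 13; E(K, 13) = 13.
C3: P3 ⊕ 13 = 1; E(K, 1) = 9.
C4: P4 ⊕ 9 = 6; E(K, 6) = 6.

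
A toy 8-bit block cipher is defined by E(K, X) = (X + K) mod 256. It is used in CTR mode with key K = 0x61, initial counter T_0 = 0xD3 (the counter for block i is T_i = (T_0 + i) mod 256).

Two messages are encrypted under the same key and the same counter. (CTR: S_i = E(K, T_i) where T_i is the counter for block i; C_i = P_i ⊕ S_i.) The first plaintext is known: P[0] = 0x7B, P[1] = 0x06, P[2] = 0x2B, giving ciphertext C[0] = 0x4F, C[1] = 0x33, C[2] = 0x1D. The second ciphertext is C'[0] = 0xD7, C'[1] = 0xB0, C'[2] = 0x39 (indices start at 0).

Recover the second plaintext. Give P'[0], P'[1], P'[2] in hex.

P'[0] = 0xE3, P'[1] = 0x85, P'[2] = 0x0F

In CTR with a reused counter, both messages share the same keystream S_i, so C_i ⊕ C'_i = P_i ⊕ P'_i and thus P'_i = P_i ⊕ C_i ⊕ C'_i.
P'[0]: 0x7B ⊕ 0x4F ⊕ 0xD7 = 0xE3.
P'[1]: 0x06 ⊕ 0x33 ⊕ 0xB0 = 0x85.
P'[2]: 0x2B ⊕ 0x1D ⊕ 0x39 = 0x0F.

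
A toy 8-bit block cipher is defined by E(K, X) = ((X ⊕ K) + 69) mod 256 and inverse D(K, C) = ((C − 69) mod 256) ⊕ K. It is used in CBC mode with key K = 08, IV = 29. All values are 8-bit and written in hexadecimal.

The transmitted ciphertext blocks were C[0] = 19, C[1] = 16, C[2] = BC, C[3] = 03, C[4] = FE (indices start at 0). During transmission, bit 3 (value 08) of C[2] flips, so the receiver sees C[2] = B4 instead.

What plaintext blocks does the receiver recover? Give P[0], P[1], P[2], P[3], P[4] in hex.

P[0] = 91, P[1] = BC, P[2] = 55, P[3] = 26, P[4] = 9E

CBC decryption: P_i = D(K, C_i) ⊕ C_{i−1}, with C_{−1} = IV.
Only C[2] changed, to B4. In CBC, a change in C_i garbles P_i and flips the same bit in P_{i+1}. Decrypting the received ciphertext:
P[0]: D(K, 19) = B8; B8 ⊕ 29 = 91.
P[1]: D(K, 16) = A5; A5 ⊕ 19 = BC.
P[2]: D(K, B4) = 43; 43 ⊕ 16 = 55.
P[3]: D(K, 03) = 92; 92 ⊕ B4 = 26.
P[4]: D(K, FE) = 9D; 9D ⊕ 03 = 9E.
Blocks that differ from the original plaintext: P[2], P[3].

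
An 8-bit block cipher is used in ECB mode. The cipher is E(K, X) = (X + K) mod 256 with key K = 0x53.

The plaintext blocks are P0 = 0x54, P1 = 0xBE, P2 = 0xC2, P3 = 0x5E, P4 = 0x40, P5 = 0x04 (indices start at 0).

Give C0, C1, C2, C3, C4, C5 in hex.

C0 = 0xA7, C1 = 0x11, C2 = 0x15, C3 = 0xB1, C4 = 0x93, C5 = 0x57

ECB encryption: C_i = E(K, P_i).
C0: E(K, 0x54) = 0xA7.
C1: E(K, 0xBE) = 0x11.
C2: E(K, 0xC2) = 0x15.
C3: E(K, 0x5E) = 0xB1.
C4: E(K, 0x40) = 0x93.
C5: E(K, 0x04) = 0x57.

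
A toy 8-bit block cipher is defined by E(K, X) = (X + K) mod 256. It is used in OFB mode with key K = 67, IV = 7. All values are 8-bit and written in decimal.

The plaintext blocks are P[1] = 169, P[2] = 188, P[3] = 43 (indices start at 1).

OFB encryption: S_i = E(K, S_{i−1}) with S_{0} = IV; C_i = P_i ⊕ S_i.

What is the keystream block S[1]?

C[1]: S = E(K, 7) = 74; 169 ⊕ 74 = 227.
So S[1] = 74.

74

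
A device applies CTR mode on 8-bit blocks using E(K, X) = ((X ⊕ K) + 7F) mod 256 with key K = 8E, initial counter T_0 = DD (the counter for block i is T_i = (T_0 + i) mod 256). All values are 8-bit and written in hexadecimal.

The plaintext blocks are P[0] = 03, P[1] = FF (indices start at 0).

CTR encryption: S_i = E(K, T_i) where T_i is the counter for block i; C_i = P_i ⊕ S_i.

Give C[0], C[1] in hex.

C[0]: T = DD, S = E(K, T) = D2; 03 ⊕ D2 = D1.
C[1]: T = DE, S = E(K, T) = CF; FF ⊕ CF = 30.

C[0] = D1, C[1] = 30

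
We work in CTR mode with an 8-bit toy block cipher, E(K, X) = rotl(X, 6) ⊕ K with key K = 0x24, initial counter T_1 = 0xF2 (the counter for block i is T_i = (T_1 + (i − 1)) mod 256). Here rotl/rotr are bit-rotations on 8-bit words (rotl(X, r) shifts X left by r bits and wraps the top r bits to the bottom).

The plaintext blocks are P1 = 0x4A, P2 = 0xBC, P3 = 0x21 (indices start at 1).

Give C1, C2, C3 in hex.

C1 = 0xD2, C2 = 0x64, C3 = 0x38

CTR encryption: S_i = E(K, T_i) where T_i is the counter for block i; C_i = P_i ⊕ S_i.
C1: T = 0xF2, S = E(K, T) = 0x98; 0x4A ⊕ 0x98 = 0xD2.
C2: T = 0xF3, S = E(K, T) = 0xD8; 0xBC ⊕ 0xD8 = 0x64.
C3: T = 0xF4, S = E(K, T) = 0x19; 0x21 ⊕ 0x19 = 0x38.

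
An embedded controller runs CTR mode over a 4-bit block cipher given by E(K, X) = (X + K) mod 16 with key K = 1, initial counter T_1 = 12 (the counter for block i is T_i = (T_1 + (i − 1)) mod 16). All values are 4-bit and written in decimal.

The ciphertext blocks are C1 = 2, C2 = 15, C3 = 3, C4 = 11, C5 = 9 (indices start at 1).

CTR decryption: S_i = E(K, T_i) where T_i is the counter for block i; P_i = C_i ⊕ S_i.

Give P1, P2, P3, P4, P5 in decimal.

P1: T = 12, S = E(K, T) = 13; 2 ⊕ 13 = 15.
P2: T = 13, S = E(K, T) = 14; 15 ⊕ 14 = 1.
P3: T = 14, S = E(K, T) = 15; 3 ⊕ 15 = 12.
P4: T = 15, S = E(K, T) = 0; 11 ⊕ 0 = 11.
P5: T = 0, S = E(K, T) = 1; 9 ⊕ 1 = 8.

P1 = 15, P2 = 1, P3 = 12, P4 = 11, P5 = 8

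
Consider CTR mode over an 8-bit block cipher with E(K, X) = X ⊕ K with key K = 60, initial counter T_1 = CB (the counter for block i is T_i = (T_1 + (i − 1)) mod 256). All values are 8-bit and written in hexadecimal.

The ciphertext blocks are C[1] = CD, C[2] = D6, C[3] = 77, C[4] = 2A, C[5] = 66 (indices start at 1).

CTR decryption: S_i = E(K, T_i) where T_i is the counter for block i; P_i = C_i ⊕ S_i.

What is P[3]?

P[3] = DA

P[3]: T = CD, S = E(K, T) = AD; 77 ⊕ AD = DA.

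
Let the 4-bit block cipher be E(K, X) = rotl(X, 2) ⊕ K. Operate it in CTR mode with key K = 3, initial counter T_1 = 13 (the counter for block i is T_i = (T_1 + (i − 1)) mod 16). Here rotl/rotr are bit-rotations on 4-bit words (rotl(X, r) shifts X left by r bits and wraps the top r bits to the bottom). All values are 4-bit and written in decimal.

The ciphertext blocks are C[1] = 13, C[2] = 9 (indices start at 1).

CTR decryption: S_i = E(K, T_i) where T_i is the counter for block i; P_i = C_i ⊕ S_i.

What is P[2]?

P[2]: T = 14, S = E(K, T) = 8; 9 ⊕ 8 = 1.

P[2] = 1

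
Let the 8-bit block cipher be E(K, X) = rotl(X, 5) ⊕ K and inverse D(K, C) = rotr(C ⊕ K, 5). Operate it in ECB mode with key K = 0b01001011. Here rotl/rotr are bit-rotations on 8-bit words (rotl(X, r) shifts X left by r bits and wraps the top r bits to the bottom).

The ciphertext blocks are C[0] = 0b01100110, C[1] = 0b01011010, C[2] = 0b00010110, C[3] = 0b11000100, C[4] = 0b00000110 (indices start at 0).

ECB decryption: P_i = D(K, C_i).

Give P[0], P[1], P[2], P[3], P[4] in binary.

P[0] = 0b01101001, P[1] = 0b10001000, P[2] = 0b11101010, P[3] = 0b01111100, P[4] = 0b01101010

P[0]: D(K, 0b01100110) = 0b01101001.
P[1]: D(K, 0b01011010) = 0b10001000.
P[2]: D(K, 0b00010110) = 0b11101010.
P[3]: D(K, 0b11000100) = 0b01111100.
P[4]: D(K, 0b00000110) = 0b01101010.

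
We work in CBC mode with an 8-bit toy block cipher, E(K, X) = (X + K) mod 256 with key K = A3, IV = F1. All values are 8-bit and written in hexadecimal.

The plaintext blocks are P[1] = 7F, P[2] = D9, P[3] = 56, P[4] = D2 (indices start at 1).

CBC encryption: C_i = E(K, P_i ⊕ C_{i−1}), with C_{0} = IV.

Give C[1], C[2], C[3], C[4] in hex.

C[1] = 31, C[2] = 8B, C[3] = 80, C[4] = F5

C[1]: P[1] ⊕ F1 = 8E; E(K, 8E) = 31.
C[2]: P[2] ⊕ 31 = E8; E(K, E8) = 8B.
C[3]: P[3] ⊕ 8B = DD; E(K, DD) = 80.
C[4]: P[4] ⊕ 80 = 52; E(K, 52) = F5.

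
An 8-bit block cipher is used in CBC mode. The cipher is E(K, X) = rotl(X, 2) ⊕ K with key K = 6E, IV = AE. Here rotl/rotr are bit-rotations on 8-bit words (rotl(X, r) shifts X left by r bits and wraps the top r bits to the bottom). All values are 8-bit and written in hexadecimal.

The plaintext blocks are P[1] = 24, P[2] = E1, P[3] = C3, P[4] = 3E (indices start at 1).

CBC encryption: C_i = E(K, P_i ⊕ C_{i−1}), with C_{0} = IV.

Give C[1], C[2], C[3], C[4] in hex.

C[1]: P[1] ⊕ AE = 8A; E(K, 8A) = 44.
C[2]: P[2] ⊕ 44 = A5; E(K, A5) = F8.
C[3]: P[3] ⊕ F8 = 3B; E(K, 3B) = 82.
C[4]: P[4] ⊕ 82 = BC; E(K, BC) = 9C.

C[1] = 44, C[2] = F8, C[3] = 82, C[4] = 9C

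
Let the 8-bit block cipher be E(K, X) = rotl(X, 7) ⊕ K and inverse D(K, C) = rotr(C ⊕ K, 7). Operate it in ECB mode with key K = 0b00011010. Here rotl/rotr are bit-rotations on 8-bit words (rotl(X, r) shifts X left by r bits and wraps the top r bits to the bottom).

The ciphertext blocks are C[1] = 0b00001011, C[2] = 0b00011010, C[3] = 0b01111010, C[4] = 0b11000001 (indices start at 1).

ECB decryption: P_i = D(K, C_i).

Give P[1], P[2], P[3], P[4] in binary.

P[1]: D(K, 0b00001011) = 0b00100010.
P[2]: D(K, 0b00011010) = 0b00000000.
P[3]: D(K, 0b01111010) = 0b11000000.
P[4]: D(K, 0b11000001) = 0b10110111.

P[1] = 0b00100010, P[2] = 0b00000000, P[3] = 0b11000000, P[4] = 0b10110111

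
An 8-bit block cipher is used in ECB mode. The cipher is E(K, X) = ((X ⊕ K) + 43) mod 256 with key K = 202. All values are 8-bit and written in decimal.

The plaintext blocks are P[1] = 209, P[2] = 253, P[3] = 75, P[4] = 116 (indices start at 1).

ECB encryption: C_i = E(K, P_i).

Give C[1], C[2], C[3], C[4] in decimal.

C[1]: E(K, 209) = 70.
C[2]: E(K, 253) = 98.
C[3]: E(K, 75) = 172.
C[4]: E(K, 116) = 233.

C[1] = 70, C[2] = 98, C[3] = 172, C[4] = 233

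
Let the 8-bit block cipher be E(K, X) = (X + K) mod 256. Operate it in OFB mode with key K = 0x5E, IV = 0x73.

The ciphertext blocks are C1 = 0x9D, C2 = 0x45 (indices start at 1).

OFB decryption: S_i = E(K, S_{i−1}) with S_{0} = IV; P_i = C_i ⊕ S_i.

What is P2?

P2 = 0x6A

P1: S = E(K, 0x73) = 0xD1; 0x9D ⊕ 0xD1 = 0x4C.
P2: S = E(K, 0xD1) = 0x2F; 0x45 ⊕ 0x2F = 0x6A.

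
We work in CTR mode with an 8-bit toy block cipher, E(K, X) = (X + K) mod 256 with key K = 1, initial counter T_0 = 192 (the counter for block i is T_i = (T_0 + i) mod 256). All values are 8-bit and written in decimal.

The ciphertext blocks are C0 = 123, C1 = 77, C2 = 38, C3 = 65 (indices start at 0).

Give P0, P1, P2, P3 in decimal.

P0 = 186, P1 = 143, P2 = 229, P3 = 133

CTR decryption: S_i = E(K, T_i) where T_i is the counter for block i; P_i = C_i ⊕ S_i.
P0: T = 192, S = E(K, T) = 193; 123 ⊕ 193 = 186.
P1: T = 193, S = E(K, T) = 194; 77 ⊕ 194 = 143.
P2: T = 194, S = E(K, T) = 195; 38 ⊕ 195 = 229.
P3: T = 195, S = E(K, T) = 196; 65 ⊕ 196 = 133.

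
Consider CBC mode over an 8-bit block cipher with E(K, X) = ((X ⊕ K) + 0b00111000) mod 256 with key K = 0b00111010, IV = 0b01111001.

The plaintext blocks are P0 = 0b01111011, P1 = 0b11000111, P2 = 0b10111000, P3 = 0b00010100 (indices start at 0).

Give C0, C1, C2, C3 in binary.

C0 = 0b01110000, C1 = 0b11000101, C2 = 0b01111111, C3 = 0b10001001

CBC encryption: C_i = E(K, P_i ⊕ C_{i−1}), with C_{−1} = IV.
C0: P0 ⊕ 0b01111001 = 0b00000010; E(K, 0b00000010) = 0b01110000.
C1: P1 ⊕ 0b01110000 = 0b10110111; E(K, 0b10110111) = 0b11000101.
C2: P2 ⊕ 0b11000101 = 0b01111101; E(K, 0b01111101) = 0b01111111.
C3: P3 ⊕ 0b01111111 = 0b01101011; E(K, 0b01101011) = 0b10001001.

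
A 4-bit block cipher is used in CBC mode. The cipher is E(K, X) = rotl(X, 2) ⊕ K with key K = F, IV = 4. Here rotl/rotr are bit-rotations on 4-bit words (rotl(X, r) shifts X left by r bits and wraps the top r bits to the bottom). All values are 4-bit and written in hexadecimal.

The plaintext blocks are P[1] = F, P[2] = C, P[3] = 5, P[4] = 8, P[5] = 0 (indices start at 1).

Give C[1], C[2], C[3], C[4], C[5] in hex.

CBC encryption: C_i = E(K, P_i ⊕ C_{i−1}), with C_{0} = IV.
C[1]: P[1] ⊕ 4 = B; E(K, B) = 1.
C[2]: P[2] ⊕ 1 = D; E(K, D) = 8.
C[3]: P[3] ⊕ 8 = D; E(K, D) = 8.
C[4]: P[4] ⊕ 8 = 0; E(K, 0) = F.
C[5]: P[5] ⊕ F = F; E(K, F) = 0.

C[1] = 1, C[2] = 8, C[3] = 8, C[4] = F, C[5] = 0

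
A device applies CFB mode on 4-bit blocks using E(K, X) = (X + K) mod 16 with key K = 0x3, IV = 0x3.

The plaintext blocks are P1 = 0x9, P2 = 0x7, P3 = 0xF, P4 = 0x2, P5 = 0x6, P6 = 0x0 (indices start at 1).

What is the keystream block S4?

CFB encryption: C_i = P_i ⊕ E(K, C_{i−1}), with C_{0} = IV.
C1: E(K, 0x3) = 0x6; 0x9 ⊕ 0x6 = 0xF.
C2: E(K, 0xF) = 0x2; 0x7 ⊕ 0x2 = 0x5.
C3: E(K, 0x5) = 0x8; 0xF ⊕ 0x8 = 0x7.
C4: E(K, 0x7) = 0xA; 0x2 ⊕ 0xA = 0x8.
So S4 = 0xA.

0xA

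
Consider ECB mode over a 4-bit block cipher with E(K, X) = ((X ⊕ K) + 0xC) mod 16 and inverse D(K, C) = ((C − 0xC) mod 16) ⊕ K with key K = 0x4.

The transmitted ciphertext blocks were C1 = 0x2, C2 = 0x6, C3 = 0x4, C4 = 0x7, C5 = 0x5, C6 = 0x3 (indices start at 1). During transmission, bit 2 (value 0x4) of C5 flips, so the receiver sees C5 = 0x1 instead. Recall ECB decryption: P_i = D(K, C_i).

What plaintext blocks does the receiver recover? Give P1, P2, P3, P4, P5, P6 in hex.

Only C5 changed, to 0x1. In ECB, a change in C_i affects only P_i. Decrypting the received ciphertext:
P1: D(K, 0x2) = 0x2.
P2: D(K, 0x6) = 0xE.
P3: D(K, 0x4) = 0xC.
P4: D(K, 0x7) = 0xF.
P5: D(K, 0x1) = 0x1.
P6: D(K, 0x3) = 0x3.
Blocks that differ from the original plaintext: P5.

P1 = 0x2, P2 = 0xE, P3 = 0xC, P4 = 0xF, P5 = 0x1, P6 = 0x3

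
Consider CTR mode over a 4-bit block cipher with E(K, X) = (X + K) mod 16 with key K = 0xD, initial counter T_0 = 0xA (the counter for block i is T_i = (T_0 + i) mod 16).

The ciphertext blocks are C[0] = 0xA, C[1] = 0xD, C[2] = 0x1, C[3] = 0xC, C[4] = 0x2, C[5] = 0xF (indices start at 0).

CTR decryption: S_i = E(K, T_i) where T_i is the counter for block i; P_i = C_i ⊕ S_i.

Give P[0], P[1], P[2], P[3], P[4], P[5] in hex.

P[0]: T = 0xA, S = E(K, T) = 0x7; 0xA ⊕ 0x7 = 0xD.
P[1]: T = 0xB, S = E(K, T) = 0x8; 0xD ⊕ 0x8 = 0x5.
P[2]: T = 0xC, S = E(K, T) = 0x9; 0x1 ⊕ 0x9 = 0x8.
P[3]: T = 0xD, S = E(K, T) = 0xA; 0xC ⊕ 0xA = 0x6.
P[4]: T = 0xE, S = E(K, T) = 0xB; 0x2 ⊕ 0xB = 0x9.
P[5]: T = 0xF, S = E(K, T) = 0xC; 0xF ⊕ 0xC = 0x3.

P[0] = 0xD, P[1] = 0x5, P[2] = 0x8, P[3] = 0x6, P[4] = 0x9, P[5] = 0x3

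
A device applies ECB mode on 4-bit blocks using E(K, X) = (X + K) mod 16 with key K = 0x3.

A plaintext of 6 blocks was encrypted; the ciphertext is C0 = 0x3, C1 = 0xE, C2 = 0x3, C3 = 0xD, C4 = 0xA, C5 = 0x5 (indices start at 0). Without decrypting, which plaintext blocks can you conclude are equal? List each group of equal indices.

P0 = P2

ECB encrypts each block independently with the same key, so equal ciphertext blocks imply equal plaintext blocks.
C0 = C2 = 0x3, so P0 = P2.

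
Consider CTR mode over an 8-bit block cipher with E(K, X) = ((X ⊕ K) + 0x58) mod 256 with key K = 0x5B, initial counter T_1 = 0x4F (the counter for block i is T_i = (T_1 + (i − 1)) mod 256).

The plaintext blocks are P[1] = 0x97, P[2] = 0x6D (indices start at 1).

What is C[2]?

CTR encryption: S_i = E(K, T_i) where T_i is the counter for block i; C_i = P_i ⊕ S_i.
C[1]: T = 0x4F, S = E(K, T) = 0x6C; 0x97 ⊕ 0x6C = 0xFB.
C[2]: T = 0x50, S = E(K, T) = 0x63; 0x6D ⊕ 0x63 = 0x0E.

C[2] = 0x0E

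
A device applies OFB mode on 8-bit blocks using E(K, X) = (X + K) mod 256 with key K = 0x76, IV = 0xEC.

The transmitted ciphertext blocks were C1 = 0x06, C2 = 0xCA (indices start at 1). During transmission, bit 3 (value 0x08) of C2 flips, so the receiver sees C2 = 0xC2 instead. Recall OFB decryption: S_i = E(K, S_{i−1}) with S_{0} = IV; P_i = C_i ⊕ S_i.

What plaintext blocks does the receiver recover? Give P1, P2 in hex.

P1 = 0x64, P2 = 0x1A

Only C2 changed, to 0xC2. In OFB, a change in C_i flips the same bit in P_i only; the keystream is unaffected. Decrypting the received ciphertext:
P1: S = E(K, 0xEC) = 0x62; 0x06 ⊕ 0x62 = 0x64.
P2: S = E(K, 0x62) = 0xD8; 0xC2 ⊕ 0xD8 = 0x1A.
Blocks that differ from the original plaintext: P2.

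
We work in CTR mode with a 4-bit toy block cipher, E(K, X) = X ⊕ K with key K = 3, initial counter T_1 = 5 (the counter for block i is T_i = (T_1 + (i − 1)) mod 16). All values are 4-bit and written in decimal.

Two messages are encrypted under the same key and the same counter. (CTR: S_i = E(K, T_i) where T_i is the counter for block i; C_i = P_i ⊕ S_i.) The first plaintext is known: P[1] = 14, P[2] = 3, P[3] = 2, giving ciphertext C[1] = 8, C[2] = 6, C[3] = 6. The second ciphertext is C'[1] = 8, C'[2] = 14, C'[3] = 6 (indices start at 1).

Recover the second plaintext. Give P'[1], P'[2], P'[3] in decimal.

P'[1] = 14, P'[2] = 11, P'[3] = 2

In CTR with a reused counter, both messages share the same keystream S_i, so C_i ⊕ C'_i = P_i ⊕ P'_i and thus P'_i = P_i ⊕ C_i ⊕ C'_i.
P'[1]: 14 ⊕ 8 ⊕ 8 = 14.
P'[2]: 3 ⊕ 6 ⊕ 14 = 11.
P'[3]: 2 ⊕ 6 ⊕ 6 = 2.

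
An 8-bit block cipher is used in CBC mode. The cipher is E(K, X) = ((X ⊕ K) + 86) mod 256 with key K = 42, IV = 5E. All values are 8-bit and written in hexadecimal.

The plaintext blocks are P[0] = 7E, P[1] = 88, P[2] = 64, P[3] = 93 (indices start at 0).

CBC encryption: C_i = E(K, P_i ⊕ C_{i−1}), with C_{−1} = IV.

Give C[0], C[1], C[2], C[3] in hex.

C[0] = E8, C[1] = A8, C[2] = 14, C[3] = 4B

C[0]: P[0] ⊕ 5E = 20; E(K, 20) = E8.
C[1]: P[1] ⊕ E8 = 60; E(K, 60) = A8.
C[2]: P[2] ⊕ A8 = CC; E(K, CC) = 14.
C[3]: P[3] ⊕ 14 = 87; E(K, 87) = 4B.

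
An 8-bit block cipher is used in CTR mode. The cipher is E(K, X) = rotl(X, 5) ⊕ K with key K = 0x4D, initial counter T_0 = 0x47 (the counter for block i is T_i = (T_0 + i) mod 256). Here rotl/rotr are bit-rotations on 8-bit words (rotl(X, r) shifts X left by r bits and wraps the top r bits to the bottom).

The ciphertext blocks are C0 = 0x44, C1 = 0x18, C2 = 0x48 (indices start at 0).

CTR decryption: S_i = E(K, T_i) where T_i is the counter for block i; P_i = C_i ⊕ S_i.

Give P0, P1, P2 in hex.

P0: T = 0x47, S = E(K, T) = 0xA5; 0x44 ⊕ 0xA5 = 0xE1.
P1: T = 0x48, S = E(K, T) = 0x44; 0x18 ⊕ 0x44 = 0x5C.
P2: T = 0x49, S = E(K, T) = 0x64; 0x48 ⊕ 0x64 = 0x2C.

P0 = 0xE1, P1 = 0x5C, P2 = 0x2C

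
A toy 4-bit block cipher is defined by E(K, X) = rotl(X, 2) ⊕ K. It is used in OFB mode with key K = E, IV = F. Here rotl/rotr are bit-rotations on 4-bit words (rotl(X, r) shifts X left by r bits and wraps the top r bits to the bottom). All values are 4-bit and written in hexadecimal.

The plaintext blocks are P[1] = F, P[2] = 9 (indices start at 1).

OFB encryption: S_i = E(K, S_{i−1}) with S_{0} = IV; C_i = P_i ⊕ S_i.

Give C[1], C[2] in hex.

C[1]: S = E(K, F) = 1; F ⊕ 1 = E.
C[2]: S = E(K, 1) = A; 9 ⊕ A = 3.

C[1] = E, C[2] = 3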